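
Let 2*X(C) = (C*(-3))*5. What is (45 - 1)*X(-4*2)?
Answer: 2640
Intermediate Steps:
X(C) = -15*C/2 (X(C) = ((C*(-3))*5)/2 = (-3*C*5)/2 = (-15*C)/2 = -15*C/2)
(45 - 1)*X(-4*2) = (45 - 1)*(-(-30)*2) = 44*(-15/2*(-8)) = 44*60 = 2640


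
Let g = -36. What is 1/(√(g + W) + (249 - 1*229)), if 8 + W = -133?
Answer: 20/577 - I*√177/577 ≈ 0.034662 - 0.023057*I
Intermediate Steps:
W = -141 (W = -8 - 133 = -141)
1/(√(g + W) + (249 - 1*229)) = 1/(√(-36 - 141) + (249 - 1*229)) = 1/(√(-177) + (249 - 229)) = 1/(I*√177 + 20) = 1/(20 + I*√177)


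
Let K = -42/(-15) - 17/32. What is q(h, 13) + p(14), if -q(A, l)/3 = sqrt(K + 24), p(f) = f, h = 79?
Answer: 14 - 9*sqrt(4670)/40 ≈ -1.3759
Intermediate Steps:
K = 363/160 (K = -42*(-1/15) - 17*1/32 = 14/5 - 17/32 = 363/160 ≈ 2.2687)
q(A, l) = -9*sqrt(4670)/40 (q(A, l) = -3*sqrt(363/160 + 24) = -9*sqrt(4670)/40)
q(h, 13) + p(14) = -9*sqrt(4670)/40 + 14 = 14 - 9*sqrt(4670)/40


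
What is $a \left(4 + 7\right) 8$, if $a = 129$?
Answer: $11352$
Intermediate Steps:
$a \left(4 + 7\right) 8 = 129 \left(4 + 7\right) 8 = 129 \cdot 11 \cdot 8 = 129 \cdot 88 = 11352$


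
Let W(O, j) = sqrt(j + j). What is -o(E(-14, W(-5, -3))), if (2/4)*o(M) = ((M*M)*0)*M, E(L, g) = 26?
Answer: 0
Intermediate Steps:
W(O, j) = sqrt(2)*sqrt(j) (W(O, j) = sqrt(2*j) = sqrt(2)*sqrt(j))
o(M) = 0 (o(M) = 2*(((M*M)*0)*M) = 2*((M**2*0)*M) = 2*(0*M) = 2*0 = 0)
-o(E(-14, W(-5, -3))) = -1*0 = 0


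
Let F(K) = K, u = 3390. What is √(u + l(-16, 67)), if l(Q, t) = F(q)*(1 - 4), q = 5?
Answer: 15*√15 ≈ 58.095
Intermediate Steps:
l(Q, t) = -15 (l(Q, t) = 5*(1 - 4) = 5*(-3) = -15)
√(u + l(-16, 67)) = √(3390 - 15) = √3375 = 15*√15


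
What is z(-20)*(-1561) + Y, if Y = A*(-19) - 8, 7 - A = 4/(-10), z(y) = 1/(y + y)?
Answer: -4383/40 ≈ -109.57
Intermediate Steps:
z(y) = 1/(2*y)
A = 37/5 (A = 7 - 4/(-10) = 7 - 4*(-1)/10 = 7 - 1*(-⅖) = 7 + ⅖ = 37/5 ≈ 7.4000)
Y = -743/5 (Y = (37/5)*(-19) - 8 = -703/5 - 8 = -743/5 ≈ -148.60)
z(-20)*(-1561) + Y = ((½)/(-20))*(-1561) - 743/5 = ((½)*(-1/20))*(-1561) - 743/5 = -1/40*(-1561) - 743/5 = 1561/40 - 743/5 = -4383/40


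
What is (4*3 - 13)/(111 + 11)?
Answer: -1/122 ≈ -0.0081967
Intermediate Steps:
(4*3 - 13)/(111 + 11) = (12 - 13)/122 = -1*1/122 = -1/122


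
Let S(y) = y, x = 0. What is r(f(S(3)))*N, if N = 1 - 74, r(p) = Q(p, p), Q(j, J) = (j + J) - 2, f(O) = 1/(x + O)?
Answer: 292/3 ≈ 97.333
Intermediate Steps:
f(O) = 1/O (f(O) = 1/(0 + O) = 1/O)
Q(j, J) = -2 + J + j (Q(j, J) = (J + j) - 2 = -2 + J + j)
r(p) = -2 + 2*p (r(p) = -2 + p + p = -2 + 2*p)
N = -73
r(f(S(3)))*N = (-2 + 2/3)*(-73) = (-2 + 2*(⅓))*(-73) = (-2 + ⅔)*(-73) = -4/3*(-73) = 292/3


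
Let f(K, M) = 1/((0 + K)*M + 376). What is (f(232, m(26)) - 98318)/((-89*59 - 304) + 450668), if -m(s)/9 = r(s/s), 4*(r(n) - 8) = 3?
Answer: -1759302293/7964852022 ≈ -0.22088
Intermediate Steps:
r(n) = 35/4 (r(n) = 8 + (¼)*3 = 8 + ¾ = 35/4)
m(s) = -315/4 (m(s) = -9*35/4 = -315/4)
f(K, M) = 1/(376 + K*M) (f(K, M) = 1/(K*M + 376) = 1/(376 + K*M))
(f(232, m(26)) - 98318)/((-89*59 - 304) + 450668) = (1/(376 + 232*(-315/4)) - 98318)/((-89*59 - 304) + 450668) = (1/(376 - 18270) - 98318)/((-5251 - 304) + 450668) = (1/(-17894) - 98318)/(-5555 + 450668) = (-1/17894 - 98318)/445113 = -1759302293/17894*1/445113 = -1759302293/7964852022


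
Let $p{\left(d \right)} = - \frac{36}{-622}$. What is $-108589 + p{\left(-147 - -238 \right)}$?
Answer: $- \frac{33771161}{311} \approx -1.0859 \cdot 10^{5}$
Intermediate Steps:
$p{\left(d \right)} = \frac{18}{311}$ ($p{\left(d \right)} = \left(-36\right) \left(- \frac{1}{622}\right) = \frac{18}{311}$)
$-108589 + p{\left(-147 - -238 \right)} = -108589 + \frac{18}{311} = - \frac{33771161}{311}$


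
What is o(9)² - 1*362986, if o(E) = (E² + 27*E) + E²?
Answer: -198961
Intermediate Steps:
o(E) = 2*E² + 27*E
o(9)² - 1*362986 = (9*(27 + 2*9))² - 1*362986 = (9*(27 + 18))² - 362986 = (9*45)² - 362986 = 405² - 362986 = 164025 - 362986 = -198961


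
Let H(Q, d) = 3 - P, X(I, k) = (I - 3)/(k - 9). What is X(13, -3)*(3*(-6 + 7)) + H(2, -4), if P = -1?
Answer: 3/2 ≈ 1.5000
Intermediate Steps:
X(I, k) = (-3 + I)/(-9 + k)
H(Q, d) = 4 (H(Q, d) = 3 - 1*(-1) = 3 + 1 = 4)
X(13, -3)*(3*(-6 + 7)) + H(2, -4) = ((-3 + 13)/(-9 - 3))*(3*(-6 + 7)) + 4 = (10/(-12))*(3*1) + 4 = -1/12*10*3 + 4 = -5/6*3 + 4 = -5/2 + 4 = 3/2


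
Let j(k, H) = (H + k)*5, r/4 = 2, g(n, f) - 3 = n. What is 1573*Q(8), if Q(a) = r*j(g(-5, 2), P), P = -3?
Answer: -314600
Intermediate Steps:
g(n, f) = 3 + n
r = 8 (r = 4*2 = 8)
j(k, H) = 5*H + 5*k
Q(a) = -200 (Q(a) = 8*(5*(-3) + 5*(3 - 5)) = 8*(-15 + 5*(-2)) = 8*(-15 - 10) = 8*(-25) = -200)
1573*Q(8) = 1573*(-200) = -314600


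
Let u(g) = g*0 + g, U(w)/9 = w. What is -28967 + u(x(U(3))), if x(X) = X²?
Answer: -28238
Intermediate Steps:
U(w) = 9*w
u(g) = g (u(g) = 0 + g = g)
-28967 + u(x(U(3))) = -28967 + (9*3)² = -28967 + 27² = -28967 + 729 = -28238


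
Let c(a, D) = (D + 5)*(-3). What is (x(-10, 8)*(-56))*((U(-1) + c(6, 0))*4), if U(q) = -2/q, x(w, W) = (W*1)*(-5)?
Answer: -116480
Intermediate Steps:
x(w, W) = -5*W (x(w, W) = W*(-5) = -5*W)
c(a, D) = -15 - 3*D (c(a, D) = (5 + D)*(-3) = -15 - 3*D)
(x(-10, 8)*(-56))*((U(-1) + c(6, 0))*4) = (-5*8*(-56))*((-2/(-1) + (-15 - 3*0))*4) = (-40*(-56))*((-2*(-1) + (-15 + 0))*4) = 2240*((2 - 15)*4) = 2240*(-13*4) = 2240*(-52) = -116480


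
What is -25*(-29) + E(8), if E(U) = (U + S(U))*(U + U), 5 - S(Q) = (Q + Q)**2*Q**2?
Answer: -261211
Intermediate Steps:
S(Q) = 5 - 4*Q**4 (S(Q) = 5 - (Q + Q)**2*Q**2 = 5 - (2*Q)**2*Q**2 = 5 - 4*Q**2*Q**2 = 5 - 4*Q**4)
E(U) = 2*U*(5 + U - 4*U**4) (E(U) = (U + (5 - 4*U**4))*(U + U) = (5 + U - 4*U**4)*(2*U) = 2*U*(5 + U - 4*U**4))
-25*(-29) + E(8) = -25*(-29) + 2*8*(5 + 8 - 4*8**4) = 725 + 2*8*(5 + 8 - 4*4096) = 725 + 2*8*(5 + 8 - 16384) = 725 + 2*8*(-16371) = 725 - 261936 = -261211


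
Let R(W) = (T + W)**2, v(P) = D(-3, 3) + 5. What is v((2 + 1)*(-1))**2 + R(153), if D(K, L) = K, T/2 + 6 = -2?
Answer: 18773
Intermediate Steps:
T = -16 (T = -12 + 2*(-2) = -12 - 4 = -16)
v(P) = 2 (v(P) = -3 + 5 = 2)
R(W) = (-16 + W)**2
v((2 + 1)*(-1))**2 + R(153) = 2**2 + (-16 + 153)**2 = 4 + 137**2 = 4 + 18769 = 18773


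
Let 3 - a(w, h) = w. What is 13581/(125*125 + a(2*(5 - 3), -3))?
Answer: 1509/1736 ≈ 0.86924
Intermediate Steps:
a(w, h) = 3 - w
13581/(125*125 + a(2*(5 - 3), -3)) = 13581/(125*125 + (3 - 2*(5 - 3))) = 13581/(15625 + (3 - 2*2)) = 13581/(15625 + (3 - 1*4)) = 13581/(15625 + (3 - 4)) = 13581/(15625 - 1) = 13581/15624 = 13581*(1/15624) = 1509/1736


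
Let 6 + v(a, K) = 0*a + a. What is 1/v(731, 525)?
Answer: 1/725 ≈ 0.0013793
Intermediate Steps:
v(a, K) = -6 + a (v(a, K) = -6 + (0*a + a) = -6 + (0 + a) = -6 + a)
1/v(731, 525) = 1/(-6 + 731) = 1/725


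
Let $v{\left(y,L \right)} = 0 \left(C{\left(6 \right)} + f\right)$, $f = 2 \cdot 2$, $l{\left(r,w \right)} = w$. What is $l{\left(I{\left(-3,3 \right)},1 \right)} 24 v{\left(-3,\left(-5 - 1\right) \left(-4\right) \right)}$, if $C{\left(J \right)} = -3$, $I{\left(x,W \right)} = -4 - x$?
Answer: $0$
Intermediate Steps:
$f = 4$
$v{\left(y,L \right)} = 0$ ($v{\left(y,L \right)} = 0 \left(-3 + 4\right) = 0 \cdot 1 = 0$)
$l{\left(I{\left(-3,3 \right)},1 \right)} 24 v{\left(-3,\left(-5 - 1\right) \left(-4\right) \right)} = 1 \cdot 24 \cdot 0 = 24 \cdot 0 = 0$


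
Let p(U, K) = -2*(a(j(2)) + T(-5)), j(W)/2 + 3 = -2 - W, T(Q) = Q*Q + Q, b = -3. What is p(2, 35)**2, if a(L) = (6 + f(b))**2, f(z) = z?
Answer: 3364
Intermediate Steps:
T(Q) = Q + Q**2 (T(Q) = Q**2 + Q = Q + Q**2)
j(W) = -10 - 2*W (j(W) = -6 + 2*(-2 - W) = -6 + (-4 - 2*W) = -10 - 2*W)
a(L) = 9 (a(L) = (6 - 3)**2 = 3**2 = 9)
p(U, K) = -58 (p(U, K) = -2*(9 - 5*(1 - 5)) = -2*(9 - 5*(-4)) = -2*(9 + 20) = -2*29 = -58)
p(2, 35)**2 = (-58)**2 = 3364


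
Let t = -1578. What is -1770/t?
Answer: 295/263 ≈ 1.1217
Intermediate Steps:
-1770/t = -1770/(-1578) = -1770*(-1/1578) = 295/263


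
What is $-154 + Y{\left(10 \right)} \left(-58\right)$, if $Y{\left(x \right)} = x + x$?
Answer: $-1314$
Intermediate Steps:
$Y{\left(x \right)} = 2 x$
$-154 + Y{\left(10 \right)} \left(-58\right) = -154 + 2 \cdot 10 \left(-58\right) = -154 + 20 \left(-58\right) = -154 - 1160 = -1314$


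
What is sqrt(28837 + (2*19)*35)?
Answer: sqrt(30167) ≈ 173.69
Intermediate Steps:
sqrt(28837 + (2*19)*35) = sqrt(28837 + 38*35) = sqrt(28837 + 1330) = sqrt(30167)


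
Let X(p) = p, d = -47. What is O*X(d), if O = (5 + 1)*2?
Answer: -564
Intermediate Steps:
O = 12 (O = 6*2 = 12)
O*X(d) = 12*(-47) = -564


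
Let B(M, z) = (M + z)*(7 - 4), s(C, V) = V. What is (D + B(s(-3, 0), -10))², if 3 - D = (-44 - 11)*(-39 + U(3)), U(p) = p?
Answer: 4028049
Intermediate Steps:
B(M, z) = 3*M + 3*z (B(M, z) = (M + z)*3 = 3*M + 3*z)
D = -1977 (D = 3 - (-44 - 11)*(-39 + 3) = 3 - (-55)*(-36) = 3 - 1*1980 = 3 - 1980 = -1977)
(D + B(s(-3, 0), -10))² = (-1977 + (3*0 + 3*(-10)))² = (-1977 + (0 - 30))² = (-1977 - 30)² = (-2007)² = 4028049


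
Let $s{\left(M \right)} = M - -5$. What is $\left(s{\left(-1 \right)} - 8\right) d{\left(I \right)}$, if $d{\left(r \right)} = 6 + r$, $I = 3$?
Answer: $-36$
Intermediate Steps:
$s{\left(M \right)} = 5 + M$ ($s{\left(M \right)} = M + 5 = 5 + M$)
$\left(s{\left(-1 \right)} - 8\right) d{\left(I \right)} = \left(\left(5 - 1\right) - 8\right) \left(6 + 3\right) = \left(4 - 8\right) 9 = \left(-4\right) 9 = -36$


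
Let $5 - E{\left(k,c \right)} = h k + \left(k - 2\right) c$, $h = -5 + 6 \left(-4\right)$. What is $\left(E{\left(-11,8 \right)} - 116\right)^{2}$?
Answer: $106276$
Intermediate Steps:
$h = -29$ ($h = -5 - 24 = -29$)
$E{\left(k,c \right)} = 5 + 29 k - c \left(-2 + k\right)$ ($E{\left(k,c \right)} = 5 - \left(- 29 k + \left(k - 2\right) c\right) = 5 - \left(- 29 k + \left(-2 + k\right) c\right) = 5 - \left(- 29 k + c \left(-2 + k\right)\right) = 5 + 29 k - c \left(-2 + k\right)$)
$\left(E{\left(-11,8 \right)} - 116\right)^{2} = \left(\left(5 + 2 \cdot 8 + 29 \left(-11\right) - 8 \left(-11\right)\right) - 116\right)^{2} = \left(\left(5 + 16 - 319 + 88\right) - 116\right)^{2} = \left(-210 - 116\right)^{2} = \left(-326\right)^{2} = 106276$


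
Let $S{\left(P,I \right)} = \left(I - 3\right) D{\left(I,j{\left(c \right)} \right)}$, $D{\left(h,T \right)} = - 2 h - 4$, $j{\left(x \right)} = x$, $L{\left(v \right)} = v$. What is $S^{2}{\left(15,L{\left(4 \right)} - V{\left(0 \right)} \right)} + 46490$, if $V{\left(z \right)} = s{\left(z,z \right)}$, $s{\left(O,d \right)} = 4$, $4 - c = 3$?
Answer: $46634$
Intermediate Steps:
$c = 1$ ($c = 4 - 3 = 1$)
$V{\left(z \right)} = 4$
$D{\left(h,T \right)} = -4 - 2 h$
$S{\left(P,I \right)} = \left(-4 - 2 I\right) \left(-3 + I\right)$ ($S{\left(P,I \right)} = \left(I - 3\right) \left(-4 - 2 I\right) = \left(-3 + I\right) \left(-4 - 2 I\right) = \left(-4 - 2 I\right) \left(-3 + I\right)$)
$S^{2}{\left(15,L{\left(4 \right)} - V{\left(0 \right)} \right)} + 46490 = \left(12 - 2 \left(4 - 4\right)^{2} + 2 \left(4 - 4\right)\right)^{2} + 46490 = \left(12 - 2 \cdot 0^{2} + 2 \cdot 0\right)^{2} + 46490 = \left(12 - 0 + 0\right)^{2} + 46490 = \left(12 + 0 + 0\right)^{2} + 46490 = 12^{2} + 46490 = 144 + 46490 = 46634$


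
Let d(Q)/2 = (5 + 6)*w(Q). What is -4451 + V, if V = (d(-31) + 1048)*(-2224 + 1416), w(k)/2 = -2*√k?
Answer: -851235 + 71104*I*√31 ≈ -8.5124e+5 + 3.9589e+5*I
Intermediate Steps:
w(k) = -4*√k (w(k) = 2*(-2*√k) = -4*√k)
d(Q) = -88*√Q (d(Q) = 2*((5 + 6)*(-4*√Q)) = 2*(11*(-4*√Q)) = 2*(-44*√Q) = -88*√Q)
V = -846784 + 71104*I*√31 (V = (-88*I*√31 + 1048)*(-2224 + 1416) = (-88*I*√31 + 1048)*(-808) = (1048 - 88*I*√31)*(-808) = -846784 + 71104*I*√31 ≈ -8.4678e+5 + 3.9589e+5*I)
-4451 + V = -4451 + (-846784 + 71104*I*√31) = -851235 + 71104*I*√31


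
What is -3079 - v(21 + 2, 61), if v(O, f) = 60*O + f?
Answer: -4520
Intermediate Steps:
v(O, f) = f + 60*O
-3079 - v(21 + 2, 61) = -3079 - (61 + 60*(21 + 2)) = -3079 - (61 + 60*23) = -3079 - (61 + 1380) = -3079 - 1*1441 = -3079 - 1441 = -4520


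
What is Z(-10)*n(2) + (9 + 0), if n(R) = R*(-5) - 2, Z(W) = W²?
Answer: -1191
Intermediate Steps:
n(R) = -2 - 5*R (n(R) = -5*R - 2 = -2 - 5*R)
Z(-10)*n(2) + (9 + 0) = (-10)²*(-2 - 5*2) + (9 + 0) = 100*(-2 - 10) + 9 = 100*(-12) + 9 = -1200 + 9 = -1191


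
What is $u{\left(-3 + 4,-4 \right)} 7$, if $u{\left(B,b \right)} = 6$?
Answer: $42$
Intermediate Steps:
$u{\left(-3 + 4,-4 \right)} 7 = 6 \cdot 7 = 42$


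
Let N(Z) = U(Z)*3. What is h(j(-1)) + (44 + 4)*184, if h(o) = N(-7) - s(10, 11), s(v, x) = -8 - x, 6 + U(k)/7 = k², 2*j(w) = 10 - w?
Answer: 9754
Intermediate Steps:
j(w) = 5 - w/2 (j(w) = (10 - w)/2 = 5 - w/2)
U(k) = -42 + 7*k²
N(Z) = -126 + 21*Z² (N(Z) = (-42 + 7*Z²)*3 = -126 + 21*Z²)
h(o) = 922 (h(o) = (-126 + 21*(-7)²) - (-8 - 1*11) = (-126 + 21*49) - (-8 - 11) = (-126 + 1029) - 1*(-19) = 903 + 19 = 922)
h(j(-1)) + (44 + 4)*184 = 922 + (44 + 4)*184 = 922 + 48*184 = 922 + 8832 = 9754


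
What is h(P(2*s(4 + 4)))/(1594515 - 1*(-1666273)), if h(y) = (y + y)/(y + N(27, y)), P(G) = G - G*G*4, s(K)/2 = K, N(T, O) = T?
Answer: 2032/3290950289 ≈ 6.1745e-7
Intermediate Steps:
s(K) = 2*K
P(G) = G - 4*G**2 (P(G) = G - G**2*4 = G - 4*G**2)
h(y) = 2*y/(27 + y) (h(y) = (y + y)/(y + 27) = (2*y)/(27 + y) = 2*y/(27 + y))
h(P(2*s(4 + 4)))/(1594515 - 1*(-1666273)) = (2*((2*(2*(4 + 4)))*(1 - 8*2*(4 + 4)))/(27 + (2*(2*(4 + 4)))*(1 - 8*2*(4 + 4))))/(1594515 - 1*(-1666273)) = (2*((2*(2*8))*(1 - 8*2*8))/(27 + (2*(2*8))*(1 - 8*2*8)))/(1594515 + 1666273) = (2*((2*16)*(1 - 8*16))/(27 + (2*16)*(1 - 8*16)))/3260788 = (2*(32*(1 - 4*32))/(27 + 32*(1 - 4*32)))*(1/3260788) = (2*(32*(1 - 128))/(27 + 32*(1 - 128)))*(1/3260788) = (2*(32*(-127))/(27 + 32*(-127)))*(1/3260788) = (2*(-4064)/(27 - 4064))*(1/3260788) = (2*(-4064)/(-4037))*(1/3260788) = (2*(-4064)*(-1/4037))*(1/3260788) = (8128/4037)*(1/3260788) = 2032/3290950289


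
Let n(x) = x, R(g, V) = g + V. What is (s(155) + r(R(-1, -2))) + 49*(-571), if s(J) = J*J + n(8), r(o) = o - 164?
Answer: -4113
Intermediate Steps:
R(g, V) = V + g
r(o) = -164 + o
s(J) = 8 + J² (s(J) = J*J + 8 = J² + 8 = 8 + J²)
(s(155) + r(R(-1, -2))) + 49*(-571) = ((8 + 155²) + (-164 + (-2 - 1))) + 49*(-571) = ((8 + 24025) + (-164 - 3)) - 27979 = (24033 - 167) - 27979 = 23866 - 27979 = -4113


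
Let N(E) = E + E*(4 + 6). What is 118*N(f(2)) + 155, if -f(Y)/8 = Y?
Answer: -20613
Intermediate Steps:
f(Y) = -8*Y
N(E) = 11*E (N(E) = E + E*10 = E + 10*E = 11*E)
118*N(f(2)) + 155 = 118*(11*(-8*2)) + 155 = 118*(11*(-16)) + 155 = 118*(-176) + 155 = -20768 + 155 = -20613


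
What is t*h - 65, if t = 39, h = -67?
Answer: -2678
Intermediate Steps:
t*h - 65 = 39*(-67) - 65 = -2613 - 65 = -2678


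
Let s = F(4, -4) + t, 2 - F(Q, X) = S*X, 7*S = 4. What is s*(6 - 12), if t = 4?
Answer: -348/7 ≈ -49.714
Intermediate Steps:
S = 4/7 (S = (⅐)*4 = 4/7 ≈ 0.57143)
F(Q, X) = 2 - 4*X/7
s = 58/7 (s = (2 - 4/7*(-4)) + 4 = (2 + 16/7) + 4 = 30/7 + 4 = 58/7 ≈ 8.2857)
s*(6 - 12) = 58*(6 - 12)/7 = (58/7)*(-6) = -348/7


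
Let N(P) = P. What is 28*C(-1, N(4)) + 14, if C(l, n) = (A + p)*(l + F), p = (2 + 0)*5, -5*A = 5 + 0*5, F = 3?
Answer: 518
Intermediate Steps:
A = -1 (A = -(5 + 0*5)/5 = -(5 + 0)/5 = -⅕*5 = -1)
p = 10 (p = 2*5 = 10)
C(l, n) = 27 + 9*l (C(l, n) = (-1 + 10)*(l + 3) = 9*(3 + l) = 27 + 9*l)
28*C(-1, N(4)) + 14 = 28*(27 + 9*(-1)) + 14 = 28*(27 - 9) + 14 = 28*18 + 14 = 504 + 14 = 518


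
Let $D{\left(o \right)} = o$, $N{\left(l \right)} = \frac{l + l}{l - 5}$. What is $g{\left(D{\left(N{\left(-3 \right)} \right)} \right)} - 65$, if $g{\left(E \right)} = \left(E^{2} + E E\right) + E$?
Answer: $- \frac{505}{8} \approx -63.125$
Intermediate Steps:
$N{\left(l \right)} = \frac{2 l}{-5 + l}$
$g{\left(E \right)} = E + 2 E^{2}$ ($g{\left(E \right)} = \left(E^{2} + E^{2}\right) + E = 2 E^{2} + E = E + 2 E^{2}$)
$g{\left(D{\left(N{\left(-3 \right)} \right)} \right)} - 65 = 2 \left(-3\right) \frac{1}{-5 - 3} \left(1 + 2 \cdot 2 \left(-3\right) \frac{1}{-5 - 3}\right) - 65 = 2 \left(-3\right) \frac{1}{-8} \left(1 + 2 \cdot 2 \left(-3\right) \frac{1}{-8}\right) - 65 = 2 \left(-3\right) \left(- \frac{1}{8}\right) \left(1 + 2 \cdot 2 \left(-3\right) \left(- \frac{1}{8}\right)\right) - 65 = \frac{3 \left(1 + 2 \cdot \frac{3}{4}\right)}{4} - 65 = \frac{3 \left(1 + \frac{3}{2}\right)}{4} - 65 = \frac{3}{4} \cdot \frac{5}{2} - 65 = \frac{15}{8} - 65 = - \frac{505}{8}$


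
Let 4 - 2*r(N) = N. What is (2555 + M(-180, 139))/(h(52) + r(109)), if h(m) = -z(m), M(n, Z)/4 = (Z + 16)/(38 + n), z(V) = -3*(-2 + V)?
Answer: 24146/923 ≈ 26.160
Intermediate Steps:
z(V) = 6 - 3*V
r(N) = 2 - N/2
M(n, Z) = 4*(16 + Z)/(38 + n) (M(n, Z) = 4*((Z + 16)/(38 + n)) = 4*((16 + Z)/(38 + n)) = 4*(16 + Z)/(38 + n))
h(m) = -6 + 3*m (h(m) = -(6 - 3*m) = -6 + 3*m)
(2555 + M(-180, 139))/(h(52) + r(109)) = (2555 + 4*(16 + 139)/(38 - 180))/((-6 + 3*52) + (2 - ½*109)) = (2555 + 4*155/(-142))/((-6 + 156) + (2 - 109/2)) = (2555 + 4*(-1/142)*155)/(150 - 105/2) = (2555 - 310/71)/(195/2) = (181095/71)*(2/195) = 24146/923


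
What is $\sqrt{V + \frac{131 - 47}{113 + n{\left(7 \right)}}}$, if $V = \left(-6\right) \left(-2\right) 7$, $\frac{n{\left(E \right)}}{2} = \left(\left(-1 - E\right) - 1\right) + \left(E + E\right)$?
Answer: $\frac{4 \sqrt{8897}}{41} \approx 9.2023$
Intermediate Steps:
$n{\left(E \right)} = -4 + 2 E$ ($n{\left(E \right)} = 2 \left(\left(\left(-1 - E\right) - 1\right) + \left(E + E\right)\right) = 2 \left(\left(-2 - E\right) + 2 E\right) = 2 \left(-2 + E\right) = -4 + 2 E$)
$V = 84$ ($V = 12 \cdot 7 = 84$)
$\sqrt{V + \frac{131 - 47}{113 + n{\left(7 \right)}}} = \sqrt{84 + \frac{131 - 47}{113 + \left(-4 + 2 \cdot 7\right)}} = \sqrt{84 + \frac{84}{113 + \left(-4 + 14\right)}} = \sqrt{84 + \frac{84}{113 + 10}} = \sqrt{84 + \frac{84}{123}} = \sqrt{84 + 84 \cdot \frac{1}{123}} = \sqrt{84 + \frac{28}{41}} = \sqrt{\frac{3472}{41}} = \frac{4 \sqrt{8897}}{41}$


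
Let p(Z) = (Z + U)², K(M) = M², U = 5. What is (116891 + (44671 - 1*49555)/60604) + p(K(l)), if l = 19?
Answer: 3800581676/15151 ≈ 2.5085e+5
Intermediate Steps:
p(Z) = (5 + Z)² (p(Z) = (Z + 5)² = (5 + Z)²)
(116891 + (44671 - 1*49555)/60604) + p(K(l)) = (116891 + (44671 - 1*49555)/60604) + (5 + 19²)² = (116891 + (44671 - 49555)*(1/60604)) + (5 + 361)² = (116891 - 4884*1/60604) + 366² = (116891 - 1221/15151) + 133956 = 1771014320/15151 + 133956 = 3800581676/15151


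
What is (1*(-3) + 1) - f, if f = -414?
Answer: 412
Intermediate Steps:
(1*(-3) + 1) - f = (1*(-3) + 1) - 1*(-414) = (-3 + 1) + 414 = -2 + 414 = 412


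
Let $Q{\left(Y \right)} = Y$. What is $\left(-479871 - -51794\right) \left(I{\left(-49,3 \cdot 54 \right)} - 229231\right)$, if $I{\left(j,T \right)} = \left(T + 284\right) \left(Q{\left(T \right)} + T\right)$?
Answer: $36269679979$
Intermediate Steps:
$I{\left(j,T \right)} = 2 T \left(284 + T\right)$ ($I{\left(j,T \right)} = \left(T + 284\right) \left(T + T\right) = \left(284 + T\right) 2 T = 2 T \left(284 + T\right)$)
$\left(-479871 - -51794\right) \left(I{\left(-49,3 \cdot 54 \right)} - 229231\right) = \left(-479871 - -51794\right) \left(2 \cdot 3 \cdot 54 \left(284 + 3 \cdot 54\right) - 229231\right) = \left(-479871 + \left(-170682 + 222476\right)\right) \left(2 \cdot 162 \left(284 + 162\right) - 229231\right) = \left(-479871 + 51794\right) \left(2 \cdot 162 \cdot 446 - 229231\right) = - 428077 \left(144504 - 229231\right) = \left(-428077\right) \left(-84727\right) = 36269679979$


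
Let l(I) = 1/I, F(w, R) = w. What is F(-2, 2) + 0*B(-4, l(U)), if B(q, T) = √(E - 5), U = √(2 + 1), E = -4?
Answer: -2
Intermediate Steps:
U = √3 ≈ 1.7320
B(q, T) = 3*I (B(q, T) = √(-4 - 5) = √(-9) = 3*I)
F(-2, 2) + 0*B(-4, l(U)) = -2 + 0*(3*I) = -2 + 0 = -2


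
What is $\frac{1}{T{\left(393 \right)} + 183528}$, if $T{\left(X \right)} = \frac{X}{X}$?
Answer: $\frac{1}{183529} \approx 5.4487 \cdot 10^{-6}$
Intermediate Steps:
$T{\left(X \right)} = 1$
$\frac{1}{T{\left(393 \right)} + 183528} = \frac{1}{1 + 183528} = \frac{1}{183529}$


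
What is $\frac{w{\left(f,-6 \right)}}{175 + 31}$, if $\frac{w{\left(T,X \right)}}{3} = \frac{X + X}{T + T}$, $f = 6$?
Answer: $- \frac{3}{206} \approx -0.014563$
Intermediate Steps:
$w{\left(T,X \right)} = \frac{3 X}{T}$ ($w{\left(T,X \right)} = 3 \frac{X + X}{T + T} = 3 \frac{2 X}{2 T} = 3 \cdot 2 X \frac{1}{2 T} = 3 \frac{X}{T} = \frac{3 X}{T}$)
$\frac{w{\left(f,-6 \right)}}{175 + 31} = \frac{3 \left(-6\right) \frac{1}{6}}{175 + 31} = \frac{3 \left(-6\right) \frac{1}{6}}{206} = \left(-3\right) \frac{1}{206} = - \frac{3}{206}$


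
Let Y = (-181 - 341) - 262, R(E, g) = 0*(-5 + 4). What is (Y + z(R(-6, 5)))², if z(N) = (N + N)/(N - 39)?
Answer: 614656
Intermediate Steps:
R(E, g) = 0 (R(E, g) = 0*(-1) = 0)
Y = -784 (Y = -522 - 262 = -784)
z(N) = 2*N/(-39 + N) (z(N) = (2*N)/(-39 + N) = 2*N/(-39 + N))
(Y + z(R(-6, 5)))² = (-784 + 2*0/(-39 + 0))² = (-784 + 2*0/(-39))² = (-784 + 2*0*(-1/39))² = (-784 + 0)² = (-784)² = 614656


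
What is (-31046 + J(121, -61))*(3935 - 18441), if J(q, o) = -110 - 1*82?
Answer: 453138428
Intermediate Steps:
J(q, o) = -192 (J(q, o) = -110 - 82 = -192)
(-31046 + J(121, -61))*(3935 - 18441) = (-31046 - 192)*(3935 - 18441) = -31238*(-14506) = 453138428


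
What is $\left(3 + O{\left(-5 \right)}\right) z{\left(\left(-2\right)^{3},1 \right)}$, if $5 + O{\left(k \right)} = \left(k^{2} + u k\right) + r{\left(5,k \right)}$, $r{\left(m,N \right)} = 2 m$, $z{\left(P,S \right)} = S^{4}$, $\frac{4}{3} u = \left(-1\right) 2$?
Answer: $\frac{81}{2} \approx 40.5$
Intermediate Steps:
$u = - \frac{3}{2}$ ($u = \frac{3 \left(\left(-1\right) 2\right)}{4} = \frac{3}{4} \left(-2\right) = - \frac{3}{2} \approx -1.5$)
$O{\left(k \right)} = 5 + k^{2} - \frac{3 k}{2}$ ($O{\left(k \right)} = -5 + \left(\left(k^{2} - \frac{3 k}{2}\right) + 2 \cdot 5\right) = -5 + \left(\left(k^{2} - \frac{3 k}{2}\right) + 10\right) = -5 + \left(10 + k^{2} - \frac{3 k}{2}\right) = 5 + k^{2} - \frac{3 k}{2}$)
$\left(3 + O{\left(-5 \right)}\right) z{\left(\left(-2\right)^{3},1 \right)} = \left(3 + \left(5 + \left(-5\right)^{2} - - \frac{15}{2}\right)\right) 1^{4} = \left(3 + \left(5 + 25 + \frac{15}{2}\right)\right) 1 = \left(3 + \frac{75}{2}\right) 1 = \frac{81}{2} \cdot 1 = \frac{81}{2}$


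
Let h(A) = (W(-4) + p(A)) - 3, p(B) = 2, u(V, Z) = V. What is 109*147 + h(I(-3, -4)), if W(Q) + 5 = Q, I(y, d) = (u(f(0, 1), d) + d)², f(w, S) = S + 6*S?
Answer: 16013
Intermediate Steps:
f(w, S) = 7*S
I(y, d) = (7 + d)² (I(y, d) = (7*1 + d)² = (7 + d)²)
W(Q) = -5 + Q
h(A) = -10 (h(A) = ((-5 - 4) + 2) - 3 = (-9 + 2) - 3 = -7 - 3 = -10)
109*147 + h(I(-3, -4)) = 109*147 - 10 = 16023 - 10 = 16013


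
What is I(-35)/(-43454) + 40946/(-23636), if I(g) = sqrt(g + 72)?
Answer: -20473/11818 - sqrt(37)/43454 ≈ -1.7325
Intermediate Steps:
I(g) = sqrt(72 + g)
I(-35)/(-43454) + 40946/(-23636) = sqrt(72 - 35)/(-43454) + 40946/(-23636) = sqrt(37)*(-1/43454) + 40946*(-1/23636) = -sqrt(37)/43454 - 20473/11818 = -20473/11818 - sqrt(37)/43454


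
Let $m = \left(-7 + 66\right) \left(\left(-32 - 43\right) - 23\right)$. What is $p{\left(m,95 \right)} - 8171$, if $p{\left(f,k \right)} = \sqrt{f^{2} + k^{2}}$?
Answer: $-8171 + \sqrt{33440549} \approx -2388.2$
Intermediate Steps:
$m = -5782$ ($m = 59 \left(\left(-32 - 43\right) - 23\right) = 59 \left(-75 - 23\right) = 59 \left(-98\right) = -5782$)
$p{\left(m,95 \right)} - 8171 = \sqrt{\left(-5782\right)^{2} + 95^{2}} - 8171 = \sqrt{33431524 + 9025} + \left(-12664 + 4493\right) = \sqrt{33440549} - 8171 = -8171 + \sqrt{33440549}$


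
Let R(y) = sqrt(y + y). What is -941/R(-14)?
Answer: 941*I*sqrt(7)/14 ≈ 177.83*I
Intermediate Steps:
R(y) = sqrt(2)*sqrt(y) (R(y) = sqrt(2*y) = sqrt(2)*sqrt(y))
-941/R(-14) = -941*(-I*sqrt(7)/14) = -(-941)*I*sqrt(7)/14 = 941*I*sqrt(7)/14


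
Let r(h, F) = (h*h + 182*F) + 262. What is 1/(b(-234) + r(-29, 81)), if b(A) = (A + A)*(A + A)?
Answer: 1/234869 ≈ 4.2577e-6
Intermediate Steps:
b(A) = 4*A² (b(A) = (2*A)*(2*A) = 4*A²)
r(h, F) = 262 + h² + 182*F (r(h, F) = (h² + 182*F) + 262 = 262 + h² + 182*F)
1/(b(-234) + r(-29, 81)) = 1/(4*(-234)² + (262 + (-29)² + 182*81)) = 1/(4*54756 + (262 + 841 + 14742)) = 1/(219024 + 15845) = 1/234869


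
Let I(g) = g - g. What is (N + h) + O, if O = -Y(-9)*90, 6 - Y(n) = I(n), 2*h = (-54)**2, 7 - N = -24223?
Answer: 25148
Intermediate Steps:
N = 24230 (N = 7 - 1*(-24223) = 7 + 24223 = 24230)
I(g) = 0
h = 1458 (h = (1/2)*(-54)**2 = (1/2)*2916 = 1458)
Y(n) = 6 (Y(n) = 6 - 1*0 = 6 + 0 = 6)
O = -540 (O = -1*6*90 = -6*90 = -540)
(N + h) + O = (24230 + 1458) - 540 = 25688 - 540 = 25148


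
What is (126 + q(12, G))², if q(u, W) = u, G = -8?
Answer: 19044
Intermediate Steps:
(126 + q(12, G))² = (126 + 12)² = 138² = 19044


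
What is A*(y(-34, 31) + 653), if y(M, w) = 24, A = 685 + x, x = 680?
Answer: 924105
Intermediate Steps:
A = 1365 (A = 685 + 680 = 1365)
A*(y(-34, 31) + 653) = 1365*(24 + 653) = 1365*677 = 924105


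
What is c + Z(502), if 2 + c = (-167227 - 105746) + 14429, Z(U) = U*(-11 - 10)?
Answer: -269088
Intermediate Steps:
Z(U) = -21*U (Z(U) = U*(-21) = -21*U)
c = -258546 (c = -2 + ((-167227 - 105746) + 14429) = -2 + (-272973 + 14429) = -2 - 258544 = -258546)
c + Z(502) = -258546 - 21*502 = -258546 - 10542 = -269088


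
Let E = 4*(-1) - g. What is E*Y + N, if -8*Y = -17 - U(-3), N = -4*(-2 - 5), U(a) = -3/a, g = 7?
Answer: 13/4 ≈ 3.2500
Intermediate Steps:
N = 28 (N = -4*(-7) = 28)
E = -11 (E = 4*(-1) - 1*7 = -4 - 7 = -11)
Y = 9/4 (Y = -(-17 - (-3)/(-3))/8 = -(-17 - (-3)*(-1)/3)/8 = -(-17 - 1*1)/8 = -(-17 - 1)/8 = -⅛*(-18) = 9/4 ≈ 2.2500)
E*Y + N = -11*9/4 + 28 = -99/4 + 28 = 13/4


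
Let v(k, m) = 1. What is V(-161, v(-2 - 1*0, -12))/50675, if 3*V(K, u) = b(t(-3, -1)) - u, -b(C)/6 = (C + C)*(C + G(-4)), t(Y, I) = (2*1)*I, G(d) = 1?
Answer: -1/6081 ≈ -0.00016445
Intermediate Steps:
t(Y, I) = 2*I
b(C) = -12*C*(1 + C) (b(C) = -6*(C + C)*(C + 1) = -6*2*C*(1 + C) = -12*C*(1 + C))
V(K, u) = -8 - u/3 (V(K, u) = (-12*2*(-1)*(1 + 2*(-1)) - u)/3 = (-12*(-2)*(1 - 2) - u)/3 = (-12*(-2)*(-1) - u)/3 = (-24 - u)/3 = -8 - u/3)
V(-161, v(-2 - 1*0, -12))/50675 = (-8 - ⅓*1)/50675 = (-8 - ⅓)*(1/50675) = -25/3*1/50675 = -1/6081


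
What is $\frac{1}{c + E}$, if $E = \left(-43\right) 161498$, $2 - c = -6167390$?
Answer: $- \frac{1}{777022} \approx -1.287 \cdot 10^{-6}$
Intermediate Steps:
$c = 6167392$ ($c = 2 - -6167390 = 2 + 6167390 = 6167392$)
$E = -6944414$
$\frac{1}{c + E} = \frac{1}{6167392 - 6944414} = \frac{1}{-777022} = - \frac{1}{777022}$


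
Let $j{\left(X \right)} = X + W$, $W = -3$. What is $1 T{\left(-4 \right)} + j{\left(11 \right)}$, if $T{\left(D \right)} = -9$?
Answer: $-1$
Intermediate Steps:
$j{\left(X \right)} = -3 + X$ ($j{\left(X \right)} = X - 3 = -3 + X$)
$1 T{\left(-4 \right)} + j{\left(11 \right)} = 1 \left(-9\right) + \left(-3 + 11\right) = -9 + 8 = -1$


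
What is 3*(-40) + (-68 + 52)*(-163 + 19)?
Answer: 2184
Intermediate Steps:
3*(-40) + (-68 + 52)*(-163 + 19) = -120 - 16*(-144) = -120 + 2304 = 2184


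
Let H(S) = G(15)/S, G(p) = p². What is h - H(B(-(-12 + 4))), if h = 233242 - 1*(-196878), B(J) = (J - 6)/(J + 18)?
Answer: 427195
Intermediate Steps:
B(J) = (-6 + J)/(18 + J)
H(S) = 225/S (H(S) = 15²/S = 225/S)
h = 430120 (h = 233242 + 196878 = 430120)
h - H(B(-(-12 + 4))) = 430120 - 225/((-6 - (-12 + 4))/(18 - (-12 + 4))) = 430120 - 225/((-6 - 1*(-8))/(18 - 1*(-8))) = 430120 - 225/((-6 + 8)/(18 + 8)) = 430120 - 225/(2/26) = 430120 - 225/((1/26)*2) = 430120 - 225/1/13 = 430120 - 225*13 = 430120 - 1*2925 = 430120 - 2925 = 427195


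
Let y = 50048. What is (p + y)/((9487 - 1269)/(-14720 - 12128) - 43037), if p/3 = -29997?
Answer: 536194832/577732797 ≈ 0.92810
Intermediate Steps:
p = -89991 (p = 3*(-29997) = -89991)
(p + y)/((9487 - 1269)/(-14720 - 12128) - 43037) = (-89991 + 50048)/((9487 - 1269)/(-14720 - 12128) - 43037) = -39943/(8218/(-26848) - 43037) = -39943/(8218*(-1/26848) - 43037) = -39943/(-4109/13424 - 43037) = -39943/(-577732797/13424) = -39943*(-13424/577732797) = 536194832/577732797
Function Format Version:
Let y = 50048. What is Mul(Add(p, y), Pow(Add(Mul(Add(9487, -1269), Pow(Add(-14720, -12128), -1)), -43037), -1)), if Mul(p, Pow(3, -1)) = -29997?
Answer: Rational(536194832, 577732797) ≈ 0.92810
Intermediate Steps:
p = -89991 (p = Mul(3, -29997) = -89991)
Mul(Add(p, y), Pow(Add(Mul(Add(9487, -1269), Pow(Add(-14720, -12128), -1)), -43037), -1)) = Mul(Add(-89991, 50048), Pow(Add(Mul(Add(9487, -1269), Pow(Add(-14720, -12128), -1)), -43037), -1)) = Mul(-39943, Pow(Add(Mul(8218, Pow(-26848, -1)), -43037), -1)) = Mul(-39943, Pow(Add(Mul(8218, Rational(-1, 26848)), -43037), -1)) = Mul(-39943, Pow(Add(Rational(-4109, 13424), -43037), -1)) = Mul(-39943, Pow(Rational(-577732797, 13424), -1)) = Mul(-39943, Rational(-13424, 577732797)) = Rational(536194832, 577732797)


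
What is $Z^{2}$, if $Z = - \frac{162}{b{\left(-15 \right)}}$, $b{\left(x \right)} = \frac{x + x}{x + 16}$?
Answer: $\frac{729}{25} \approx 29.16$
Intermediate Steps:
$b{\left(x \right)} = \frac{2 x}{16 + x}$
$Z = \frac{27}{5}$ ($Z = - \frac{162}{2 \left(-15\right) \frac{1}{16 - 15}} = - \frac{162}{2 \left(-15\right) 1^{-1}} = - \frac{162}{2 \left(-15\right) 1} = - \frac{162}{-30} = \left(-162\right) \left(- \frac{1}{30}\right) = \frac{27}{5} \approx 5.4$)
$Z^{2} = \left(\frac{27}{5}\right)^{2} = \frac{729}{25}$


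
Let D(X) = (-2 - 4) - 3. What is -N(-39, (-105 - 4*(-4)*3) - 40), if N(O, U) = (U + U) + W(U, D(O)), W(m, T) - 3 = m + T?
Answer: 297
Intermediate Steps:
D(X) = -9 (D(X) = -6 - 3 = -9)
W(m, T) = 3 + T + m (W(m, T) = 3 + (m + T) = 3 + (T + m) = 3 + T + m)
N(O, U) = -6 + 3*U (N(O, U) = (U + U) + (3 - 9 + U) = 2*U + (-6 + U) = -6 + 3*U)
-N(-39, (-105 - 4*(-4)*3) - 40) = -(-6 + 3*((-105 - 4*(-4)*3) - 40)) = -(-6 + 3*((-105 + 16*3) - 40)) = -(-6 + 3*((-105 + 48) - 40)) = -(-6 + 3*(-57 - 40)) = -(-6 + 3*(-97)) = -(-6 - 291) = -1*(-297) = 297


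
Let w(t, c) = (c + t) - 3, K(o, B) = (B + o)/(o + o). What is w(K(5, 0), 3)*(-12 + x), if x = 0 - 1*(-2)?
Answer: -5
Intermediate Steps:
x = 2 (x = 0 + 2 = 2)
K(o, B) = (B + o)/(2*o) (K(o, B) = (B + o)/((2*o)) = (B + o)*(1/(2*o)) = (B + o)/(2*o))
w(t, c) = -3 + c + t
w(K(5, 0), 3)*(-12 + x) = (-3 + 3 + (½)*(0 + 5)/5)*(-12 + 2) = (-3 + 3 + (½)*(⅕)*5)*(-10) = (-3 + 3 + ½)*(-10) = (½)*(-10) = -5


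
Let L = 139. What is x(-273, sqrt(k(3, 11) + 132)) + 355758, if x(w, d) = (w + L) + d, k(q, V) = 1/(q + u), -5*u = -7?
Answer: 355624 + sqrt(63998)/22 ≈ 3.5564e+5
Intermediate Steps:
u = 7/5 (u = -1/5*(-7) = 7/5 ≈ 1.4000)
k(q, V) = 1/(7/5 + q) (k(q, V) = 1/(q + 7/5) = 1/(7/5 + q))
x(w, d) = 139 + d + w (x(w, d) = (w + 139) + d = (139 + w) + d = 139 + d + w)
x(-273, sqrt(k(3, 11) + 132)) + 355758 = (139 + sqrt(5/(7 + 5*3) + 132) - 273) + 355758 = (139 + sqrt(5/(7 + 15) + 132) - 273) + 355758 = (139 + sqrt(5/22 + 132) - 273) + 355758 = (139 + sqrt(2909/22) - 273) + 355758 = (139 + sqrt(63998)/22 - 273) + 355758 = (-134 + sqrt(63998)/22) + 355758 = 355624 + sqrt(63998)/22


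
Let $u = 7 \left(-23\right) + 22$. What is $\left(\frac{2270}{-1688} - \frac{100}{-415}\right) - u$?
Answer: $\frac{9659903}{70052} \approx 137.9$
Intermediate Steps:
$u = -139$ ($u = -161 + 22 = -139$)
$\left(\frac{2270}{-1688} - \frac{100}{-415}\right) - u = \left(\frac{2270}{-1688} - \frac{100}{-415}\right) - -139 = \left(2270 \left(- \frac{1}{1688}\right) - - \frac{20}{83}\right) + 139 = \left(- \frac{1135}{844} + \frac{20}{83}\right) + 139 = - \frac{77325}{70052} + 139 = \frac{9659903}{70052}$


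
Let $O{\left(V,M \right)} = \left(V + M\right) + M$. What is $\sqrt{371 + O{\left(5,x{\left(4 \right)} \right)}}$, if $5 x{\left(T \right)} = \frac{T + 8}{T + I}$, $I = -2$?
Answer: $\frac{2 \sqrt{2365}}{5} \approx 19.453$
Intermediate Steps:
$x{\left(T \right)} = \frac{8 + T}{5 \left(-2 + T\right)}$ ($x{\left(T \right)} = \frac{\left(T + 8\right) \frac{1}{T - 2}}{5} = \frac{\left(8 + T\right) \frac{1}{-2 + T}}{5} = \frac{\frac{1}{-2 + T} \left(8 + T\right)}{5} = \frac{8 + T}{5 \left(-2 + T\right)}$)
$O{\left(V,M \right)} = V + 2 M$ ($O{\left(V,M \right)} = \left(M + V\right) + M = V + 2 M$)
$\sqrt{371 + O{\left(5,x{\left(4 \right)} \right)}} = \sqrt{371 + \left(5 + 2 \frac{8 + 4}{5 \left(-2 + 4\right)}\right)} = \sqrt{371 + \left(5 + 2 \cdot \frac{1}{5} \cdot \frac{1}{2} \cdot 12\right)} = \sqrt{371 + \left(5 + 2 \cdot \frac{6}{5}\right)} = \sqrt{371 + \left(5 + \frac{12}{5}\right)} = \sqrt{371 + \frac{37}{5}} = \sqrt{\frac{1892}{5}} = \frac{2 \sqrt{2365}}{5}$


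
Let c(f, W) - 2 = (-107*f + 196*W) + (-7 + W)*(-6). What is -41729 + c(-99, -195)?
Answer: -68142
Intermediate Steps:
c(f, W) = 44 - 107*f + 190*W (c(f, W) = 2 + ((-107*f + 196*W) + (-7 + W)*(-6)) = 2 + ((-107*f + 196*W) + (42 - 6*W)) = 2 + (42 - 107*f + 190*W) = 44 - 107*f + 190*W)
-41729 + c(-99, -195) = -41729 + (44 - 107*(-99) + 190*(-195)) = -41729 + (44 + 10593 - 37050) = -41729 - 26413 = -68142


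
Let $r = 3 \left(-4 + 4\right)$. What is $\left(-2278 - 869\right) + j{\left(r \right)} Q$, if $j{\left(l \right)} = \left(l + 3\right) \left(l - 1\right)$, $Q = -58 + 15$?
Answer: $-3018$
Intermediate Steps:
$Q = -43$
$r = 0$ ($r = 3 \cdot 0 = 0$)
$j{\left(l \right)} = \left(-1 + l\right) \left(3 + l\right)$ ($j{\left(l \right)} = \left(3 + l\right) \left(-1 + l\right) = \left(-1 + l\right) \left(3 + l\right)$)
$\left(-2278 - 869\right) + j{\left(r \right)} Q = \left(-2278 - 869\right) + \left(-3 + 0^{2} + 2 \cdot 0\right) \left(-43\right) = -3147 + \left(-3 + 0 + 0\right) \left(-43\right) = -3147 - -129 = -3147 + 129 = -3018$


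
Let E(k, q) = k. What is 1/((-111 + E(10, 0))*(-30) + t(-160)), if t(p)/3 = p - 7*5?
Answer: 1/2445 ≈ 0.00040900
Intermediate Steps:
t(p) = -105 + 3*p (t(p) = 3*(p - 7*5) = 3*(p - 35) = 3*(-35 + p) = -105 + 3*p)
1/((-111 + E(10, 0))*(-30) + t(-160)) = 1/((-111 + 10)*(-30) + (-105 + 3*(-160))) = 1/(-101*(-30) + (-105 - 480)) = 1/(3030 - 585) = 1/2445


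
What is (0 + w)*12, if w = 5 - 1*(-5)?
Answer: 120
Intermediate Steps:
w = 10 (w = 5 + 5 = 10)
(0 + w)*12 = (0 + 10)*12 = 10*12 = 120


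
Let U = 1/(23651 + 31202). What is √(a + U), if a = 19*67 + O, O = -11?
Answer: √3797170785411/54853 ≈ 35.525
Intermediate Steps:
a = 1262 (a = 19*67 - 11 = 1273 - 11 = 1262)
U = 1/54853 ≈ 1.8231e-5
√(a + U) = √(1262 + 1/54853) = √(69224487/54853) = √3797170785411/54853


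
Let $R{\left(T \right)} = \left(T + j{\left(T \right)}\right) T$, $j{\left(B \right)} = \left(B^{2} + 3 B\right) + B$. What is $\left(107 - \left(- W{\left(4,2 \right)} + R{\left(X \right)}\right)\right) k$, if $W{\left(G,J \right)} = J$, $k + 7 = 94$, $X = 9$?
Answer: $-89175$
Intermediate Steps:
$k = 87$ ($k = -7 + 94 = 87$)
$j{\left(B \right)} = B^{2} + 4 B$
$R{\left(T \right)} = T \left(T + T \left(4 + T\right)\right)$ ($R{\left(T \right)} = \left(T + T \left(4 + T\right)\right) T = T \left(T + T \left(4 + T\right)\right)$)
$\left(107 - \left(- W{\left(4,2 \right)} + R{\left(X \right)}\right)\right) k = \left(107 + \left(2 - 9^{2} \left(5 + 9\right)\right)\right) 87 = \left(107 + \left(2 - 81 \cdot 14\right)\right) 87 = \left(107 + \left(2 - 1134\right)\right) 87 = \left(107 - 1132\right) 87 = \left(-1025\right) 87 = -89175$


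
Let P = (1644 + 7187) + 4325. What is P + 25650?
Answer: 38806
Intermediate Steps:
P = 13156 (P = 8831 + 4325 = 13156)
P + 25650 = 13156 + 25650 = 38806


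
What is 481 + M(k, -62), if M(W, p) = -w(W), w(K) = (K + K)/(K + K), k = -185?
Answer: 480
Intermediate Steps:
w(K) = 1 (w(K) = (2*K)/((2*K)) = (2*K)*(1/(2*K)) = 1)
M(W, p) = -1 (M(W, p) = -1*1 = -1)
481 + M(k, -62) = 481 - 1 = 480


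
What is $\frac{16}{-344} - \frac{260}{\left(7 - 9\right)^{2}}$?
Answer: $- \frac{2797}{43} \approx -65.047$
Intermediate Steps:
$\frac{16}{-344} - \frac{260}{\left(7 - 9\right)^{2}} = 16 \left(- \frac{1}{344}\right) - \frac{260}{\left(-2\right)^{2}} = - \frac{2}{43} - \frac{260}{4} = - \frac{2}{43} - 65 = - \frac{2797}{43}$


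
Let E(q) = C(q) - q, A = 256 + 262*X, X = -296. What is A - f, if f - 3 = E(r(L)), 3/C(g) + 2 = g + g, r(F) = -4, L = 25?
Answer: -773027/10 ≈ -77303.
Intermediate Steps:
C(g) = 3/(-2 + 2*g) (C(g) = 3/(-2 + (g + g)) = 3/(-2 + 2*g))
A = -77296 (A = 256 + 262*(-296) = 256 - 77552 = -77296)
E(q) = -q + 3/(2*(-1 + q)) (E(q) = 3/(2*(-1 + q)) - q = -q + 3/(2*(-1 + q)))
f = 67/10 (f = 3 + (3/2 - 1*(-4)*(-1 - 4))/(-1 - 4) = 3 + (3/2 - 1*(-4)*(-5))/(-5) = 3 - (3/2 - 20)/5 = 3 - ⅕*(-37/2) = 3 + 37/10 = 67/10 ≈ 6.7000)
A - f = -77296 - 1*67/10 = -77296 - 67/10 = -773027/10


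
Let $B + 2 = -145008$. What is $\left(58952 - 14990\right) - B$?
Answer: $188972$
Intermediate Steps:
$B = -145010$ ($B = -2 - 145008 = -145010$)
$\left(58952 - 14990\right) - B = \left(58952 - 14990\right) - -145010 = \left(58952 - 14990\right) + 145010 = 43962 + 145010 = 188972$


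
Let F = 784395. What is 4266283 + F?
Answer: 5050678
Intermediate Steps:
4266283 + F = 4266283 + 784395 = 5050678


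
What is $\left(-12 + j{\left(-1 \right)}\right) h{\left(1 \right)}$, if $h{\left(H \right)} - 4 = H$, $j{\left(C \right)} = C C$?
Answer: $-55$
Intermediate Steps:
$j{\left(C \right)} = C^{2}$
$h{\left(H \right)} = 4 + H$
$\left(-12 + j{\left(-1 \right)}\right) h{\left(1 \right)} = \left(-12 + \left(-1\right)^{2}\right) \left(4 + 1\right) = \left(-12 + 1\right) 5 = \left(-11\right) 5 = -55$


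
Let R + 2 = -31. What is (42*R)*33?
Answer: -45738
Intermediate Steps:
R = -33 (R = -2 - 31 = -33)
(42*R)*33 = (42*(-33))*33 = -1386*33 = -45738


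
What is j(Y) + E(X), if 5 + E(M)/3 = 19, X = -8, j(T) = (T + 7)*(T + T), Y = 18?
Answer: 942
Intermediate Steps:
j(T) = 2*T*(7 + T) (j(T) = (7 + T)*(2*T) = 2*T*(7 + T))
E(M) = 42 (E(M) = -15 + 3*19 = -15 + 57 = 42)
j(Y) + E(X) = 2*18*(7 + 18) + 42 = 2*18*25 + 42 = 900 + 42 = 942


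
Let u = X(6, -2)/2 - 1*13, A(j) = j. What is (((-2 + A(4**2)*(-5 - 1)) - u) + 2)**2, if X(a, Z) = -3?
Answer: 26569/4 ≈ 6642.3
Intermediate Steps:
u = -29/2 (u = -3/2 - 1*13 = -3*1/2 - 13 = -3/2 - 13 = -29/2 ≈ -14.500)
(((-2 + A(4**2)*(-5 - 1)) - u) + 2)**2 = (((-2 + 4**2*(-5 - 1)) - 1*(-29/2)) + 2)**2 = (((-2 + 16*(-6)) + 29/2) + 2)**2 = (((-2 - 96) + 29/2) + 2)**2 = ((-98 + 29/2) + 2)**2 = (-167/2 + 2)**2 = (-163/2)**2 = 26569/4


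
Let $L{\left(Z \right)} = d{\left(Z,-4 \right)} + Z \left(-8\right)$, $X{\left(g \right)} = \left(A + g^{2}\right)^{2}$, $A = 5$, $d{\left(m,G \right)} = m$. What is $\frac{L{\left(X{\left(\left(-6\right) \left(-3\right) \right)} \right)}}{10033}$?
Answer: $- \frac{757687}{10033} \approx -75.52$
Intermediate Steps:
$X{\left(g \right)} = \left(5 + g^{2}\right)^{2}$
$L{\left(Z \right)} = - 7 Z$ ($L{\left(Z \right)} = Z + Z \left(-8\right) = Z - 8 Z = - 7 Z$)
$\frac{L{\left(X{\left(\left(-6\right) \left(-3\right) \right)} \right)}}{10033} = \frac{\left(-7\right) \left(5 + \left(\left(-6\right) \left(-3\right)\right)^{2}\right)^{2}}{10033} = - 7 \left(5 + 18^{2}\right)^{2} \cdot \frac{1}{10033} = - 7 \left(5 + 324\right)^{2} \cdot \frac{1}{10033} = - 7 \cdot 329^{2} \cdot \frac{1}{10033} = \left(-7\right) 108241 \cdot \frac{1}{10033} = \left(-757687\right) \frac{1}{10033} = - \frac{757687}{10033}$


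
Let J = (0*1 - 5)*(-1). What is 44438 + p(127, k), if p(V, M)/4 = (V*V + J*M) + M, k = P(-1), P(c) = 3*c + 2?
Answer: 108930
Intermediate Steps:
P(c) = 2 + 3*c
k = -1 (k = 2 + 3*(-1) = 2 - 3 = -1)
J = 5 (J = (0 - 5)*(-1) = -5*(-1) = 5)
p(V, M) = 4*V**2 + 24*M (p(V, M) = 4*((V*V + 5*M) + M) = 4*((V**2 + 5*M) + M) = 4*(V**2 + 6*M) = 4*V**2 + 24*M)
44438 + p(127, k) = 44438 + (4*127**2 + 24*(-1)) = 44438 + (4*16129 - 24) = 44438 + (64516 - 24) = 44438 + 64492 = 108930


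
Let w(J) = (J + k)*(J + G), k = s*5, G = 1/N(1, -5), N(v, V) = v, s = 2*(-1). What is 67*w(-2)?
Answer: 804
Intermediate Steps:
s = -2
G = 1 (G = 1/1 = 1)
k = -10 (k = -2*5 = -10)
w(J) = (1 + J)*(-10 + J) (w(J) = (J - 10)*(J + 1) = (-10 + J)*(1 + J) = (1 + J)*(-10 + J))
67*w(-2) = 67*(-10 + (-2)² - 9*(-2)) = 67*(-10 + 4 + 18) = 67*12 = 804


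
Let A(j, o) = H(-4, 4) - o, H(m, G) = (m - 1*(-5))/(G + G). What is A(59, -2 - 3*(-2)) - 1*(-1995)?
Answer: 15929/8 ≈ 1991.1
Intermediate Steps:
H(m, G) = (5 + m)/(2*G) (H(m, G) = (m + 5)/((2*G)) = (5 + m)*(1/(2*G)) = (5 + m)/(2*G))
A(j, o) = ⅛ - o (A(j, o) = (½)*(5 - 4)/4 - o = (½)*(¼)*1 - o = ⅛ - o)
A(59, -2 - 3*(-2)) - 1*(-1995) = (⅛ - (-2 - 3*(-2))) - 1*(-1995) = (⅛ - (-2 + 6)) + 1995 = (⅛ - 1*4) + 1995 = (⅛ - 4) + 1995 = -31/8 + 1995 = 15929/8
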